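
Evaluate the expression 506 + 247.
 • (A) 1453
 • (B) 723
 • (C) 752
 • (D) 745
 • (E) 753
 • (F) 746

506 + 247 = 753
E) 753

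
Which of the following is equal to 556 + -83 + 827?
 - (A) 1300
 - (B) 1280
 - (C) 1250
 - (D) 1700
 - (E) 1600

First: 556 + -83 = 473
Then: 473 + 827 = 1300
A) 1300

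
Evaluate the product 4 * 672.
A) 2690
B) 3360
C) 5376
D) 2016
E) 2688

4 * 672 = 2688
E) 2688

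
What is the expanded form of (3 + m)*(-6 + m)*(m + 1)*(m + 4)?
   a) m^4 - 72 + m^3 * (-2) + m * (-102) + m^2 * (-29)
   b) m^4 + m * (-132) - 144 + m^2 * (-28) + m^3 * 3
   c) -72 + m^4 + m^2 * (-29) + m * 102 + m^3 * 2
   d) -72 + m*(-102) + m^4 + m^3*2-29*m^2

Expanding (3 + m)*(-6 + m)*(m + 1)*(m + 4):
= -72 + m*(-102) + m^4 + m^3*2-29*m^2
d) -72 + m*(-102) + m^4 + m^3*2-29*m^2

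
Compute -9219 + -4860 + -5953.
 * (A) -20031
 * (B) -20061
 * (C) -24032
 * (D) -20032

First: -9219 + -4860 = -14079
Then: -14079 + -5953 = -20032
D) -20032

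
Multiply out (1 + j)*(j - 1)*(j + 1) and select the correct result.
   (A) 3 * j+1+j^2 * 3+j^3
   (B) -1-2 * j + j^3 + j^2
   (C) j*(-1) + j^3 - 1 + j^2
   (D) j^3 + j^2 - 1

Expanding (1 + j)*(j - 1)*(j + 1):
= j*(-1) + j^3 - 1 + j^2
C) j*(-1) + j^3 - 1 + j^2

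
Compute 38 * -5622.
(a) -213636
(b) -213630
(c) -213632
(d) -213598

38 * -5622 = -213636
a) -213636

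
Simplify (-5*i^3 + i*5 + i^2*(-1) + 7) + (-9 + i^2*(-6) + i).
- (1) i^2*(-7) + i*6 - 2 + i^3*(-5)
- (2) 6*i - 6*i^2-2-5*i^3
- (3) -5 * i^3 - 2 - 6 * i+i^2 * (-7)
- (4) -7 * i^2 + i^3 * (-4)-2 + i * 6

Adding the polynomials and combining like terms:
(-5*i^3 + i*5 + i^2*(-1) + 7) + (-9 + i^2*(-6) + i)
= i^2*(-7) + i*6 - 2 + i^3*(-5)
1) i^2*(-7) + i*6 - 2 + i^3*(-5)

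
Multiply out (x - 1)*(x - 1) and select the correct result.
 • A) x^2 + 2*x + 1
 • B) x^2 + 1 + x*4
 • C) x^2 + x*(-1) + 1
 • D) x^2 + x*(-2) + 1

Expanding (x - 1)*(x - 1):
= x^2 + x*(-2) + 1
D) x^2 + x*(-2) + 1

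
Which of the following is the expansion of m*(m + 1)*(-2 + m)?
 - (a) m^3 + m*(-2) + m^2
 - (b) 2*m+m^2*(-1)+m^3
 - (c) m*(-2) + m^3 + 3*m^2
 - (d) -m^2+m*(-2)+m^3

Expanding m*(m + 1)*(-2 + m):
= -m^2+m*(-2)+m^3
d) -m^2+m*(-2)+m^3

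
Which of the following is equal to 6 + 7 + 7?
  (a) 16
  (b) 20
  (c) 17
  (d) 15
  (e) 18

First: 6 + 7 = 13
Then: 13 + 7 = 20
b) 20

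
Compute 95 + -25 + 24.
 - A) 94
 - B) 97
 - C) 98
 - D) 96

First: 95 + -25 = 70
Then: 70 + 24 = 94
A) 94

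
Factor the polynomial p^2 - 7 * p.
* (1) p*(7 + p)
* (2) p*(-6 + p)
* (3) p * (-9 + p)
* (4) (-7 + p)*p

We need to factor p^2 - 7 * p.
The factored form is (-7 + p)*p.
4) (-7 + p)*p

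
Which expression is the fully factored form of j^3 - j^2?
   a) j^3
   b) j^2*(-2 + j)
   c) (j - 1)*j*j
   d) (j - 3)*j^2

We need to factor j^3 - j^2.
The factored form is (j - 1)*j*j.
c) (j - 1)*j*j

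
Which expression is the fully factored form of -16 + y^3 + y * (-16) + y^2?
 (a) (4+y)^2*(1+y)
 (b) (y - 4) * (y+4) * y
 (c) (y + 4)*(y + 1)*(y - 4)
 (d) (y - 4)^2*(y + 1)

We need to factor -16 + y^3 + y * (-16) + y^2.
The factored form is (y + 4)*(y + 1)*(y - 4).
c) (y + 4)*(y + 1)*(y - 4)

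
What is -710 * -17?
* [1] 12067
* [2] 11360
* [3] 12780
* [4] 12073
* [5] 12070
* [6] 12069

-710 * -17 = 12070
5) 12070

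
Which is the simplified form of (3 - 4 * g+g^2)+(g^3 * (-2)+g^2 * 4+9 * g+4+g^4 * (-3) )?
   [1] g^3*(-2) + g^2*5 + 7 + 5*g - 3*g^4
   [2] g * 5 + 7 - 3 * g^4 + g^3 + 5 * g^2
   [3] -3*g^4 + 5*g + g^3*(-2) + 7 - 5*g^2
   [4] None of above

Adding the polynomials and combining like terms:
(3 - 4*g + g^2) + (g^3*(-2) + g^2*4 + 9*g + 4 + g^4*(-3))
= g^3*(-2) + g^2*5 + 7 + 5*g - 3*g^4
1) g^3*(-2) + g^2*5 + 7 + 5*g - 3*g^4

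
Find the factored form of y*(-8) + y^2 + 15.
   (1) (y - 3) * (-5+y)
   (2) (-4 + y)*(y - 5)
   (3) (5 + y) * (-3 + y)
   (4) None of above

We need to factor y*(-8) + y^2 + 15.
The factored form is (y - 3) * (-5+y).
1) (y - 3) * (-5+y)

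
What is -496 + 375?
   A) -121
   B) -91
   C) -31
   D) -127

-496 + 375 = -121
A) -121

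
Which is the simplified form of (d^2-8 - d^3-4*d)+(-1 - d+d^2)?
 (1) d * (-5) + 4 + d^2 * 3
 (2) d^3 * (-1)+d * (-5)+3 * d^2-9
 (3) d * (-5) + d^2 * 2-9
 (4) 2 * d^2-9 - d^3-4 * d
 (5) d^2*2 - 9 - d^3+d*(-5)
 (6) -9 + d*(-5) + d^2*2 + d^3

Adding the polynomials and combining like terms:
(d^2 - 8 - d^3 - 4*d) + (-1 - d + d^2)
= d^2*2 - 9 - d^3+d*(-5)
5) d^2*2 - 9 - d^3+d*(-5)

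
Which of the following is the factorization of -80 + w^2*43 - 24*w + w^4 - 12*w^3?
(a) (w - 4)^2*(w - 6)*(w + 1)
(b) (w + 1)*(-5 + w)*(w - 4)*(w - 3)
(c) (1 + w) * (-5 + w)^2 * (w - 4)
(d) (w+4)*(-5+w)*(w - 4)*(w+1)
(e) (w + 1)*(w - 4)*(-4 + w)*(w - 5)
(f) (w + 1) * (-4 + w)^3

We need to factor -80 + w^2*43 - 24*w + w^4 - 12*w^3.
The factored form is (w + 1)*(w - 4)*(-4 + w)*(w - 5).
e) (w + 1)*(w - 4)*(-4 + w)*(w - 5)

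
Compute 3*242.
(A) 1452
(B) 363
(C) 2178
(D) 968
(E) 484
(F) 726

3 * 242 = 726
F) 726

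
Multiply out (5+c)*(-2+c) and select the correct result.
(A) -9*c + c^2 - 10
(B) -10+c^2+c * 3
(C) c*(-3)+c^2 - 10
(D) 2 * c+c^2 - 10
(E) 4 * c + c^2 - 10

Expanding (5+c)*(-2+c):
= -10+c^2+c * 3
B) -10+c^2+c * 3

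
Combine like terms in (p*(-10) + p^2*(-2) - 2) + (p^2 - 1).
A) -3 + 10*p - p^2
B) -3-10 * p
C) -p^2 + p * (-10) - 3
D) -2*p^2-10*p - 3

Adding the polynomials and combining like terms:
(p*(-10) + p^2*(-2) - 2) + (p^2 - 1)
= -p^2 + p * (-10) - 3
C) -p^2 + p * (-10) - 3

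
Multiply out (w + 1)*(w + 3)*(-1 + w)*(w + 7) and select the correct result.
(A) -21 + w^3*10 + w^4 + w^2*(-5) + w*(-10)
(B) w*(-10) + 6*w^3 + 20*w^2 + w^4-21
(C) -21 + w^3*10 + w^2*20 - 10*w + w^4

Expanding (w + 1)*(w + 3)*(-1 + w)*(w + 7):
= -21 + w^3*10 + w^2*20 - 10*w + w^4
C) -21 + w^3*10 + w^2*20 - 10*w + w^4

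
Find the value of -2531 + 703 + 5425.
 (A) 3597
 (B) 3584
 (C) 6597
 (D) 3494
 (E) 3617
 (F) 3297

First: -2531 + 703 = -1828
Then: -1828 + 5425 = 3597
A) 3597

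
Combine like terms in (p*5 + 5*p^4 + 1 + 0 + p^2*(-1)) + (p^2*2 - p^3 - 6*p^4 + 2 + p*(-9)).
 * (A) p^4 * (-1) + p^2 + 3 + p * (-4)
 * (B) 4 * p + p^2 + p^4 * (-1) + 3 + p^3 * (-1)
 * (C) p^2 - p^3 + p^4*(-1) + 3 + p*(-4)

Adding the polynomials and combining like terms:
(p*5 + 5*p^4 + 1 + 0 + p^2*(-1)) + (p^2*2 - p^3 - 6*p^4 + 2 + p*(-9))
= p^2 - p^3 + p^4*(-1) + 3 + p*(-4)
C) p^2 - p^3 + p^4*(-1) + 3 + p*(-4)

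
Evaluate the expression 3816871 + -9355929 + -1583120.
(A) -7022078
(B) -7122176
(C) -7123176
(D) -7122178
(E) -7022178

First: 3816871 + -9355929 = -5539058
Then: -5539058 + -1583120 = -7122178
D) -7122178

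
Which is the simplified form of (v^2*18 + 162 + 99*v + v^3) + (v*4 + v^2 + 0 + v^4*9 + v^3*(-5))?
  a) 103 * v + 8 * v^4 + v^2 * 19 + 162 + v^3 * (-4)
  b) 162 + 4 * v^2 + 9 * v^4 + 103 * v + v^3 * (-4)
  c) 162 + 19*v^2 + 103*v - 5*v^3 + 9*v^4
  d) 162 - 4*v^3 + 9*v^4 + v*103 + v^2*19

Adding the polynomials and combining like terms:
(v^2*18 + 162 + 99*v + v^3) + (v*4 + v^2 + 0 + v^4*9 + v^3*(-5))
= 162 - 4*v^3 + 9*v^4 + v*103 + v^2*19
d) 162 - 4*v^3 + 9*v^4 + v*103 + v^2*19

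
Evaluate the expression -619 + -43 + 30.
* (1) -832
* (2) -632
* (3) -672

First: -619 + -43 = -662
Then: -662 + 30 = -632
2) -632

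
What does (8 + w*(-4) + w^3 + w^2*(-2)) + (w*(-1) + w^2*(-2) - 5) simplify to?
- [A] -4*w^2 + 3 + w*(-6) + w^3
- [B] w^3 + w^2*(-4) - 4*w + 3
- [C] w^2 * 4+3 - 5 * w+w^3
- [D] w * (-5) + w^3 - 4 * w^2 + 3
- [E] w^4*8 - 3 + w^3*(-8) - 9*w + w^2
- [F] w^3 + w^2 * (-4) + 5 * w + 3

Adding the polynomials and combining like terms:
(8 + w*(-4) + w^3 + w^2*(-2)) + (w*(-1) + w^2*(-2) - 5)
= w * (-5) + w^3 - 4 * w^2 + 3
D) w * (-5) + w^3 - 4 * w^2 + 3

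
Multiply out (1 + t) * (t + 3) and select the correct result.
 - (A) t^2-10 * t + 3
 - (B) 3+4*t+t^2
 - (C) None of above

Expanding (1 + t) * (t + 3):
= 3+4*t+t^2
B) 3+4*t+t^2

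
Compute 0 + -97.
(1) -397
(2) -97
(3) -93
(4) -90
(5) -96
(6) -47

0 + -97 = -97
2) -97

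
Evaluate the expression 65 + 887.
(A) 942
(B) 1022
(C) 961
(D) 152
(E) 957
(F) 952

65 + 887 = 952
F) 952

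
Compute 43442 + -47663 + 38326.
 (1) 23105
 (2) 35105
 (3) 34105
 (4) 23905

First: 43442 + -47663 = -4221
Then: -4221 + 38326 = 34105
3) 34105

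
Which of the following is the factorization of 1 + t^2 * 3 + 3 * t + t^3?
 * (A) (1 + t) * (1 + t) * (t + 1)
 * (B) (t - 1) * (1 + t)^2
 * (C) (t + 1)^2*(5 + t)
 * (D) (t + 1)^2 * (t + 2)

We need to factor 1 + t^2 * 3 + 3 * t + t^3.
The factored form is (1 + t) * (1 + t) * (t + 1).
A) (1 + t) * (1 + t) * (t + 1)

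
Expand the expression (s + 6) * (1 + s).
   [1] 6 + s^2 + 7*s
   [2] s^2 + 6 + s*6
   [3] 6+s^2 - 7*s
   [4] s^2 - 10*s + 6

Expanding (s + 6) * (1 + s):
= 6 + s^2 + 7*s
1) 6 + s^2 + 7*s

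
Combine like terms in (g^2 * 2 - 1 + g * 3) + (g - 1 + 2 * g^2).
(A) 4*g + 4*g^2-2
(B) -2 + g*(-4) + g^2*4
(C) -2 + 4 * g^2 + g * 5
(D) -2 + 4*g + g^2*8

Adding the polynomials and combining like terms:
(g^2*2 - 1 + g*3) + (g - 1 + 2*g^2)
= 4*g + 4*g^2-2
A) 4*g + 4*g^2-2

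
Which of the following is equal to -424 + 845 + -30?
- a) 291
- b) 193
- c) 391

First: -424 + 845 = 421
Then: 421 + -30 = 391
c) 391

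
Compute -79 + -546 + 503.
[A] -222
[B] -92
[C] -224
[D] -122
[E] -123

First: -79 + -546 = -625
Then: -625 + 503 = -122
D) -122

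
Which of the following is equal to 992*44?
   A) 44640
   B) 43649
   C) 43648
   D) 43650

992 * 44 = 43648
C) 43648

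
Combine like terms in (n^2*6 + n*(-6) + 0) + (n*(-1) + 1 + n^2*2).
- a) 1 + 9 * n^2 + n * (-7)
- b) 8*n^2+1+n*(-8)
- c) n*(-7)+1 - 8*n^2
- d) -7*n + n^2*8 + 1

Adding the polynomials and combining like terms:
(n^2*6 + n*(-6) + 0) + (n*(-1) + 1 + n^2*2)
= -7*n + n^2*8 + 1
d) -7*n + n^2*8 + 1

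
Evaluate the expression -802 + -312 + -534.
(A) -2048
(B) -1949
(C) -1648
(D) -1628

First: -802 + -312 = -1114
Then: -1114 + -534 = -1648
C) -1648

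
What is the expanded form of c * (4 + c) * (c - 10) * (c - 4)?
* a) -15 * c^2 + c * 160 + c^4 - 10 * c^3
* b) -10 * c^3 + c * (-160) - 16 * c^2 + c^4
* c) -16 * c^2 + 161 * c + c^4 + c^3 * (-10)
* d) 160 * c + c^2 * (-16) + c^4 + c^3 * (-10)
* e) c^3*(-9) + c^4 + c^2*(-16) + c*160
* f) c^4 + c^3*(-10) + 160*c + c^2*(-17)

Expanding c * (4 + c) * (c - 10) * (c - 4):
= 160 * c + c^2 * (-16) + c^4 + c^3 * (-10)
d) 160 * c + c^2 * (-16) + c^4 + c^3 * (-10)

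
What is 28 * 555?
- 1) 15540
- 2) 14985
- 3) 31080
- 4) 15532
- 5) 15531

28 * 555 = 15540
1) 15540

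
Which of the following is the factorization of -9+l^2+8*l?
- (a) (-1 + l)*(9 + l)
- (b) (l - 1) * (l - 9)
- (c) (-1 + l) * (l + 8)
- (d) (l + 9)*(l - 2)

We need to factor -9+l^2+8*l.
The factored form is (-1 + l)*(9 + l).
a) (-1 + l)*(9 + l)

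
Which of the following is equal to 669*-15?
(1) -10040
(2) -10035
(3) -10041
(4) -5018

669 * -15 = -10035
2) -10035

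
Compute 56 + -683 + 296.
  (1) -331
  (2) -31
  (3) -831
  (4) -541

First: 56 + -683 = -627
Then: -627 + 296 = -331
1) -331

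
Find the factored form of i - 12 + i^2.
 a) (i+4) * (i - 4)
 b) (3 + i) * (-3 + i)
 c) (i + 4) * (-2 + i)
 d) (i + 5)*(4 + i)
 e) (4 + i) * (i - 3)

We need to factor i - 12 + i^2.
The factored form is (4 + i) * (i - 3).
e) (4 + i) * (i - 3)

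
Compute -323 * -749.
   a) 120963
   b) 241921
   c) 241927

-323 * -749 = 241927
c) 241927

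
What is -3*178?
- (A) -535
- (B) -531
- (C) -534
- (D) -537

-3 * 178 = -534
C) -534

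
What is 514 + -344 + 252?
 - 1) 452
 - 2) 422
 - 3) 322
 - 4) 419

First: 514 + -344 = 170
Then: 170 + 252 = 422
2) 422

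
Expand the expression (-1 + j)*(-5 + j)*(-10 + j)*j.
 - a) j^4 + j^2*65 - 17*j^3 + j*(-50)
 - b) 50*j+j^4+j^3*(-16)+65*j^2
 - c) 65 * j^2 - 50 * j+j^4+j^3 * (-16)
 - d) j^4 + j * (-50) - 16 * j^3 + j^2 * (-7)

Expanding (-1 + j)*(-5 + j)*(-10 + j)*j:
= 65 * j^2 - 50 * j+j^4+j^3 * (-16)
c) 65 * j^2 - 50 * j+j^4+j^3 * (-16)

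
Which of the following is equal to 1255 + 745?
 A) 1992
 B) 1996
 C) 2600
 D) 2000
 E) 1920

1255 + 745 = 2000
D) 2000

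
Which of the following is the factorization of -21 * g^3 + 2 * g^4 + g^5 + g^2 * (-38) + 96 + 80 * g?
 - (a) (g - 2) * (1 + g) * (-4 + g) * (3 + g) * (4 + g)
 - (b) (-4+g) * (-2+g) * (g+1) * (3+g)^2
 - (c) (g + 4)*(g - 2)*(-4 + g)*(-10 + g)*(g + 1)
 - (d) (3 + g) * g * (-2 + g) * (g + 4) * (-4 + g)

We need to factor -21 * g^3 + 2 * g^4 + g^5 + g^2 * (-38) + 96 + 80 * g.
The factored form is (g - 2) * (1 + g) * (-4 + g) * (3 + g) * (4 + g).
a) (g - 2) * (1 + g) * (-4 + g) * (3 + g) * (4 + g)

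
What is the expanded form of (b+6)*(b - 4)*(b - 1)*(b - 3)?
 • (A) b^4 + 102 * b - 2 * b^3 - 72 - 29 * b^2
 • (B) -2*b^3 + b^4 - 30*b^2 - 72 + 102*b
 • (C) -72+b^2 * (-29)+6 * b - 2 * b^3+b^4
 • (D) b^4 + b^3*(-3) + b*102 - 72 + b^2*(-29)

Expanding (b+6)*(b - 4)*(b - 1)*(b - 3):
= b^4 + 102 * b - 2 * b^3 - 72 - 29 * b^2
A) b^4 + 102 * b - 2 * b^3 - 72 - 29 * b^2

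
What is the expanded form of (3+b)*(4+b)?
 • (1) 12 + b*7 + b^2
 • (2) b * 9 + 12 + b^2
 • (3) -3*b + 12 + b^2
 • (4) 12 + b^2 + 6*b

Expanding (3+b)*(4+b):
= 12 + b*7 + b^2
1) 12 + b*7 + b^2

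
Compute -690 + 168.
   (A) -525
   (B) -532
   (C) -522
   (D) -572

-690 + 168 = -522
C) -522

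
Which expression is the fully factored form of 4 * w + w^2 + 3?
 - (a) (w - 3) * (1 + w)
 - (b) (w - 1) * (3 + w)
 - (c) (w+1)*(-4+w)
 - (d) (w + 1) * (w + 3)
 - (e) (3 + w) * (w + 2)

We need to factor 4 * w + w^2 + 3.
The factored form is (w + 1) * (w + 3).
d) (w + 1) * (w + 3)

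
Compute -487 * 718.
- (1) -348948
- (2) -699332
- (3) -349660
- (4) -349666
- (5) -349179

-487 * 718 = -349666
4) -349666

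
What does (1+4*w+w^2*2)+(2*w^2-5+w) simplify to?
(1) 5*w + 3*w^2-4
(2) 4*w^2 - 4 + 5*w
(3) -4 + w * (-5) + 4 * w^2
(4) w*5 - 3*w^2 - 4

Adding the polynomials and combining like terms:
(1 + 4*w + w^2*2) + (2*w^2 - 5 + w)
= 4*w^2 - 4 + 5*w
2) 4*w^2 - 4 + 5*w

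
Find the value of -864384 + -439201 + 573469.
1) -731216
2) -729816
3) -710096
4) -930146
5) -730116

First: -864384 + -439201 = -1303585
Then: -1303585 + 573469 = -730116
5) -730116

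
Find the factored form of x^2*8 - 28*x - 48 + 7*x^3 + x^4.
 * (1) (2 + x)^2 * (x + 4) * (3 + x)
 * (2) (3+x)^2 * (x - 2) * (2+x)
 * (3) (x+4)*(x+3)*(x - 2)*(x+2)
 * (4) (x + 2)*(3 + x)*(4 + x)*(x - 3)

We need to factor x^2*8 - 28*x - 48 + 7*x^3 + x^4.
The factored form is (x+4)*(x+3)*(x - 2)*(x+2).
3) (x+4)*(x+3)*(x - 2)*(x+2)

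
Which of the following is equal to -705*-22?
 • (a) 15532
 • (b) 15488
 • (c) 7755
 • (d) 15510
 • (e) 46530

-705 * -22 = 15510
d) 15510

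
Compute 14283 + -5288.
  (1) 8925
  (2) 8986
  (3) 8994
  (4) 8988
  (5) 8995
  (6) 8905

14283 + -5288 = 8995
5) 8995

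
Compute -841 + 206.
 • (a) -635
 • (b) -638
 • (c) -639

-841 + 206 = -635
a) -635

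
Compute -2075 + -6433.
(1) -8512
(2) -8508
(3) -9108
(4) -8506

-2075 + -6433 = -8508
2) -8508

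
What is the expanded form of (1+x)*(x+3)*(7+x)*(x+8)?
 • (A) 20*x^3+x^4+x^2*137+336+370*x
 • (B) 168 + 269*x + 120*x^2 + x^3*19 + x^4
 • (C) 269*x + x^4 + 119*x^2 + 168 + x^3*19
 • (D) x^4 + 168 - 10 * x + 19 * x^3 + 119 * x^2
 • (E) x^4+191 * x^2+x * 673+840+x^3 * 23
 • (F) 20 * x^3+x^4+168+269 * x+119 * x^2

Expanding (1+x)*(x+3)*(7+x)*(x+8):
= 269*x + x^4 + 119*x^2 + 168 + x^3*19
C) 269*x + x^4 + 119*x^2 + 168 + x^3*19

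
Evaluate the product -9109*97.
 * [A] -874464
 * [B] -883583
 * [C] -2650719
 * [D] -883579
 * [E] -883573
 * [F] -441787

-9109 * 97 = -883573
E) -883573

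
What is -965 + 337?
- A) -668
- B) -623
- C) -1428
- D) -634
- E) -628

-965 + 337 = -628
E) -628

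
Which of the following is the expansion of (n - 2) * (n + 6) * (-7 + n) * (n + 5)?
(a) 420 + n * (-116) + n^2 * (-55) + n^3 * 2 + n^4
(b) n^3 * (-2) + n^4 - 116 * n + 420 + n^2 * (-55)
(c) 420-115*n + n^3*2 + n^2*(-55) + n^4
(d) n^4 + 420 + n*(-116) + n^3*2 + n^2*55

Expanding (n - 2) * (n + 6) * (-7 + n) * (n + 5):
= 420 + n * (-116) + n^2 * (-55) + n^3 * 2 + n^4
a) 420 + n * (-116) + n^2 * (-55) + n^3 * 2 + n^4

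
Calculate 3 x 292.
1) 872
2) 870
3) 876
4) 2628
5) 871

3 * 292 = 876
3) 876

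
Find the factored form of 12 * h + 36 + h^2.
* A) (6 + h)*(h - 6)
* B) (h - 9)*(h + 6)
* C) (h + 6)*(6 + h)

We need to factor 12 * h + 36 + h^2.
The factored form is (h + 6)*(6 + h).
C) (h + 6)*(6 + h)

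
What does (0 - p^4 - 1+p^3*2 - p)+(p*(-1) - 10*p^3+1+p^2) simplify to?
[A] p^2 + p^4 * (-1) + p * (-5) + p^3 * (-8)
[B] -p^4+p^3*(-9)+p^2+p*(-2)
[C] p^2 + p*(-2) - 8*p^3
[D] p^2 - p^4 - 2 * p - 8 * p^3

Adding the polynomials and combining like terms:
(0 - p^4 - 1 + p^3*2 - p) + (p*(-1) - 10*p^3 + 1 + p^2)
= p^2 - p^4 - 2 * p - 8 * p^3
D) p^2 - p^4 - 2 * p - 8 * p^3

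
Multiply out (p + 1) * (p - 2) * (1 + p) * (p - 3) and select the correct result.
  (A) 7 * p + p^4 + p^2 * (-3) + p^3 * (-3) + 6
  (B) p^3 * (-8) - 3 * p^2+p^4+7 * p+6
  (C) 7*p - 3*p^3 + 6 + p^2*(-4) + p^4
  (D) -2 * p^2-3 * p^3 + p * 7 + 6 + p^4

Expanding (p + 1) * (p - 2) * (1 + p) * (p - 3):
= 7 * p + p^4 + p^2 * (-3) + p^3 * (-3) + 6
A) 7 * p + p^4 + p^2 * (-3) + p^3 * (-3) + 6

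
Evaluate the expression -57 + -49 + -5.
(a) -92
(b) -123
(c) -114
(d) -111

First: -57 + -49 = -106
Then: -106 + -5 = -111
d) -111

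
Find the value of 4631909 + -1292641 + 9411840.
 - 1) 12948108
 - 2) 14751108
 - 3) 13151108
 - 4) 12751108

First: 4631909 + -1292641 = 3339268
Then: 3339268 + 9411840 = 12751108
4) 12751108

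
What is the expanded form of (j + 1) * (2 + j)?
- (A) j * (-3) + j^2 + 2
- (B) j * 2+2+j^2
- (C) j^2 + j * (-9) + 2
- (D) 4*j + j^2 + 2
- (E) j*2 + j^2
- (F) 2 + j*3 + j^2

Expanding (j + 1) * (2 + j):
= 2 + j*3 + j^2
F) 2 + j*3 + j^2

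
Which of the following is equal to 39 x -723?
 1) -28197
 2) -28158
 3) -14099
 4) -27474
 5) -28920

39 * -723 = -28197
1) -28197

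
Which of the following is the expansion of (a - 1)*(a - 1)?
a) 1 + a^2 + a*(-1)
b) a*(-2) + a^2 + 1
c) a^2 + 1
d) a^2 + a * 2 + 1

Expanding (a - 1)*(a - 1):
= a*(-2) + a^2 + 1
b) a*(-2) + a^2 + 1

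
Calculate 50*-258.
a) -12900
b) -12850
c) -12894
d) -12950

50 * -258 = -12900
a) -12900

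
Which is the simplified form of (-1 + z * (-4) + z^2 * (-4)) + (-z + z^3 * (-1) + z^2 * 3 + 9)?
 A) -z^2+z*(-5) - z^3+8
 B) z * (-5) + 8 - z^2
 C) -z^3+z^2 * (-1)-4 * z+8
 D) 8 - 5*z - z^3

Adding the polynomials and combining like terms:
(-1 + z*(-4) + z^2*(-4)) + (-z + z^3*(-1) + z^2*3 + 9)
= -z^2+z*(-5) - z^3+8
A) -z^2+z*(-5) - z^3+8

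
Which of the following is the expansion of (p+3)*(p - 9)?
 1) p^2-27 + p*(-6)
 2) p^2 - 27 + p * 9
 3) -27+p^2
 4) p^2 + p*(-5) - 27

Expanding (p+3)*(p - 9):
= p^2-27 + p*(-6)
1) p^2-27 + p*(-6)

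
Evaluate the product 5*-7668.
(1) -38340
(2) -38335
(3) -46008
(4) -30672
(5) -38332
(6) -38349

5 * -7668 = -38340
1) -38340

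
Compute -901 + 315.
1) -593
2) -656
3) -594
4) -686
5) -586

-901 + 315 = -586
5) -586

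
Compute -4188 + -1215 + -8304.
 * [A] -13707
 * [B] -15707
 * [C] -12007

First: -4188 + -1215 = -5403
Then: -5403 + -8304 = -13707
A) -13707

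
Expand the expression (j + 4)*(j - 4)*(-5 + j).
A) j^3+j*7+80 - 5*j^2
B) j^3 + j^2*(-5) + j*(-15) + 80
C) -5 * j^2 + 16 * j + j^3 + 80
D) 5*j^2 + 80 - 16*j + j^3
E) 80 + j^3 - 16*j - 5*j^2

Expanding (j + 4)*(j - 4)*(-5 + j):
= 80 + j^3 - 16*j - 5*j^2
E) 80 + j^3 - 16*j - 5*j^2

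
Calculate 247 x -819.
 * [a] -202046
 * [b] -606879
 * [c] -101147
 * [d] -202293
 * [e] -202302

247 * -819 = -202293
d) -202293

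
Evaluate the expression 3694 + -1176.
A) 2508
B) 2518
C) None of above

3694 + -1176 = 2518
B) 2518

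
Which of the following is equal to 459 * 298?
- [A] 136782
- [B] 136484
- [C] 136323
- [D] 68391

459 * 298 = 136782
A) 136782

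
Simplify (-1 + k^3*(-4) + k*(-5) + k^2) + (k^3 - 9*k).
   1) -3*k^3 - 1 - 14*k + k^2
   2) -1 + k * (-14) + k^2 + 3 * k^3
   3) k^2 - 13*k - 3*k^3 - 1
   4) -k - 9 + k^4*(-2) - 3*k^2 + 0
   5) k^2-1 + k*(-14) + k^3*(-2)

Adding the polynomials and combining like terms:
(-1 + k^3*(-4) + k*(-5) + k^2) + (k^3 - 9*k)
= -3*k^3 - 1 - 14*k + k^2
1) -3*k^3 - 1 - 14*k + k^2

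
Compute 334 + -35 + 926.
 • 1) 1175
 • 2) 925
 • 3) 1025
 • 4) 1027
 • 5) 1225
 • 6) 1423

First: 334 + -35 = 299
Then: 299 + 926 = 1225
5) 1225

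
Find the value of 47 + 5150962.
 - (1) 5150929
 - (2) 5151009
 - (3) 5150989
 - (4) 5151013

47 + 5150962 = 5151009
2) 5151009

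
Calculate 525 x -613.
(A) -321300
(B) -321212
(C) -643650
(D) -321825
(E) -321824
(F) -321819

525 * -613 = -321825
D) -321825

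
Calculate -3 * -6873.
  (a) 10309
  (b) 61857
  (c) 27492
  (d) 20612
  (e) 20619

-3 * -6873 = 20619
e) 20619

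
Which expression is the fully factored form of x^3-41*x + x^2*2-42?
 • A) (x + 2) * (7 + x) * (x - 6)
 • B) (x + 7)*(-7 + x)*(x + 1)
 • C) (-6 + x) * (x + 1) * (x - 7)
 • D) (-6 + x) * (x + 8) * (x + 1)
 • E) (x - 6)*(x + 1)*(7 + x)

We need to factor x^3-41*x + x^2*2-42.
The factored form is (x - 6)*(x + 1)*(7 + x).
E) (x - 6)*(x + 1)*(7 + x)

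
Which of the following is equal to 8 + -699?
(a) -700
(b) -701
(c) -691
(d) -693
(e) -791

8 + -699 = -691
c) -691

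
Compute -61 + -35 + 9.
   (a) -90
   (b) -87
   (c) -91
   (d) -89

First: -61 + -35 = -96
Then: -96 + 9 = -87
b) -87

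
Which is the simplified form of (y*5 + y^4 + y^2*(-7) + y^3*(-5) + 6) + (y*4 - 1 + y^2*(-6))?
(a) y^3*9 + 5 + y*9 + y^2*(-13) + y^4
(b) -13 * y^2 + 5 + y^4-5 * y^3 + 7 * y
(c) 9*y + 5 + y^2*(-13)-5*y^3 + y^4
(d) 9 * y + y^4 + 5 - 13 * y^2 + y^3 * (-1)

Adding the polynomials and combining like terms:
(y*5 + y^4 + y^2*(-7) + y^3*(-5) + 6) + (y*4 - 1 + y^2*(-6))
= 9*y + 5 + y^2*(-13)-5*y^3 + y^4
c) 9*y + 5 + y^2*(-13)-5*y^3 + y^4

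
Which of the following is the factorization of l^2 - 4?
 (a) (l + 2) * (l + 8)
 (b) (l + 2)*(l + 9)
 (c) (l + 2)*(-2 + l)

We need to factor l^2 - 4.
The factored form is (l + 2)*(-2 + l).
c) (l + 2)*(-2 + l)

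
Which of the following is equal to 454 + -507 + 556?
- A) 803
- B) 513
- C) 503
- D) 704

First: 454 + -507 = -53
Then: -53 + 556 = 503
C) 503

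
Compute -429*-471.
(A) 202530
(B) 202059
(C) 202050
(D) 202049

-429 * -471 = 202059
B) 202059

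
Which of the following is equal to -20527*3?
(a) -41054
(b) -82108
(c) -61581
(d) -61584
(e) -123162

-20527 * 3 = -61581
c) -61581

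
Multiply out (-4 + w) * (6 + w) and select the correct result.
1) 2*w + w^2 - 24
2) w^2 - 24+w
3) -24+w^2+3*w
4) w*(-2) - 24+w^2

Expanding (-4 + w) * (6 + w):
= 2*w + w^2 - 24
1) 2*w + w^2 - 24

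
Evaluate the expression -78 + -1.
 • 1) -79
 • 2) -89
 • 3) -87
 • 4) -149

-78 + -1 = -79
1) -79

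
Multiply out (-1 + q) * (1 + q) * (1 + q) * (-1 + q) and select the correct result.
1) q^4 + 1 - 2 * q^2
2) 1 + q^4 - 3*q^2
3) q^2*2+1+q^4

Expanding (-1 + q) * (1 + q) * (1 + q) * (-1 + q):
= q^4 + 1 - 2 * q^2
1) q^4 + 1 - 2 * q^2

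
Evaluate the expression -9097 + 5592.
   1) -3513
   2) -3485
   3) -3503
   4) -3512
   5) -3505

-9097 + 5592 = -3505
5) -3505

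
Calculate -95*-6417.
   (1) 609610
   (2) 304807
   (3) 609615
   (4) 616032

-95 * -6417 = 609615
3) 609615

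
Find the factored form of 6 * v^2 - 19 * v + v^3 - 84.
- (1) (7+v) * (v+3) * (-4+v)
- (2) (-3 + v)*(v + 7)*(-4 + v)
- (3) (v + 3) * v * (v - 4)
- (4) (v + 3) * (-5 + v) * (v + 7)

We need to factor 6 * v^2 - 19 * v + v^3 - 84.
The factored form is (7+v) * (v+3) * (-4+v).
1) (7+v) * (v+3) * (-4+v)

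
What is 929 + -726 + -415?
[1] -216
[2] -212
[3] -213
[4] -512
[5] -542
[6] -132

First: 929 + -726 = 203
Then: 203 + -415 = -212
2) -212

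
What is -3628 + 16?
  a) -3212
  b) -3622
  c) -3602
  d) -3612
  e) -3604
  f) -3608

-3628 + 16 = -3612
d) -3612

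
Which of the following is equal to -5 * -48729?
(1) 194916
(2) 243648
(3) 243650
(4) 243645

-5 * -48729 = 243645
4) 243645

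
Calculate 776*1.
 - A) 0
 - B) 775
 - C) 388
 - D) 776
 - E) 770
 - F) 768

776 * 1 = 776
D) 776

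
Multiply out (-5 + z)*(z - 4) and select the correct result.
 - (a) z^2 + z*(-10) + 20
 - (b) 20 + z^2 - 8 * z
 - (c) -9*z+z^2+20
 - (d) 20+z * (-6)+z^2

Expanding (-5 + z)*(z - 4):
= -9*z+z^2+20
c) -9*z+z^2+20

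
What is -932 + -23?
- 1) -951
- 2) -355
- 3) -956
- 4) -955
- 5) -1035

-932 + -23 = -955
4) -955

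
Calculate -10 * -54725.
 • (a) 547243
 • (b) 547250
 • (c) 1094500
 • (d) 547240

-10 * -54725 = 547250
b) 547250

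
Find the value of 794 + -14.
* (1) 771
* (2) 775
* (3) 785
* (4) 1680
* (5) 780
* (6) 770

794 + -14 = 780
5) 780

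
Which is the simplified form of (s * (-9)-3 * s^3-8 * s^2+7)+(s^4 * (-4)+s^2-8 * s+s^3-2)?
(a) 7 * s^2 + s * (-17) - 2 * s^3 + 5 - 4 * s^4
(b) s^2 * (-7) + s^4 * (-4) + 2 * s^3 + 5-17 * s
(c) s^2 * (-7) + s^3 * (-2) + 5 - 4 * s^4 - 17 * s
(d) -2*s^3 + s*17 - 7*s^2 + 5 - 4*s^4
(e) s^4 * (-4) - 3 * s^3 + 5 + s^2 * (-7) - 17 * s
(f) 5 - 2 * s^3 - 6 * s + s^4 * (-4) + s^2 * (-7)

Adding the polynomials and combining like terms:
(s*(-9) - 3*s^3 - 8*s^2 + 7) + (s^4*(-4) + s^2 - 8*s + s^3 - 2)
= s^2 * (-7) + s^3 * (-2) + 5 - 4 * s^4 - 17 * s
c) s^2 * (-7) + s^3 * (-2) + 5 - 4 * s^4 - 17 * s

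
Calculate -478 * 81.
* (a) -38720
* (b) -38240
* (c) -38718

-478 * 81 = -38718
c) -38718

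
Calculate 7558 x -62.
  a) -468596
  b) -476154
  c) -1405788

7558 * -62 = -468596
a) -468596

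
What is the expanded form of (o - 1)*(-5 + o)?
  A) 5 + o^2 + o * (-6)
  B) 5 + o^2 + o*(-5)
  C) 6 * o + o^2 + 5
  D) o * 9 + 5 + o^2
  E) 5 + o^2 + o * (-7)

Expanding (o - 1)*(-5 + o):
= 5 + o^2 + o * (-6)
A) 5 + o^2 + o * (-6)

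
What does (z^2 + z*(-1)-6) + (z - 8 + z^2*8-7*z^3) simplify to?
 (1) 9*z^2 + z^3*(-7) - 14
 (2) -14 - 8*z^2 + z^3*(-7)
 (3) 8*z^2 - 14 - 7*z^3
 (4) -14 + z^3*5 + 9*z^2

Adding the polynomials and combining like terms:
(z^2 + z*(-1) - 6) + (z - 8 + z^2*8 - 7*z^3)
= 9*z^2 + z^3*(-7) - 14
1) 9*z^2 + z^3*(-7) - 14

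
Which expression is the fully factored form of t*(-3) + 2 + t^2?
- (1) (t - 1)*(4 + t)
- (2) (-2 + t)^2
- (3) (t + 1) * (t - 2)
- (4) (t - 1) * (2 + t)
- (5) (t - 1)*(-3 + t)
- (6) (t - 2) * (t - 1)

We need to factor t*(-3) + 2 + t^2.
The factored form is (t - 2) * (t - 1).
6) (t - 2) * (t - 1)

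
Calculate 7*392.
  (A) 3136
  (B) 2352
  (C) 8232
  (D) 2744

7 * 392 = 2744
D) 2744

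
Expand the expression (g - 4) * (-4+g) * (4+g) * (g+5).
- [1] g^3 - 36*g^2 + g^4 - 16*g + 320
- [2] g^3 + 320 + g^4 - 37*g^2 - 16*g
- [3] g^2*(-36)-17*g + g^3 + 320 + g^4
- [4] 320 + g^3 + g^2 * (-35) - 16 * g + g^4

Expanding (g - 4) * (-4+g) * (4+g) * (g+5):
= g^3 - 36*g^2 + g^4 - 16*g + 320
1) g^3 - 36*g^2 + g^4 - 16*g + 320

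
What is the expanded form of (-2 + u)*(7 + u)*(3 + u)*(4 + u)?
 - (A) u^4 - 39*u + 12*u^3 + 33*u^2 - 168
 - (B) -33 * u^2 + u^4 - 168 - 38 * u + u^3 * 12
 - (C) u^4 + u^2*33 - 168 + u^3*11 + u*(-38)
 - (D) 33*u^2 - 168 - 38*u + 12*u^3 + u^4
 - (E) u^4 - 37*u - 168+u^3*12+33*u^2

Expanding (-2 + u)*(7 + u)*(3 + u)*(4 + u):
= 33*u^2 - 168 - 38*u + 12*u^3 + u^4
D) 33*u^2 - 168 - 38*u + 12*u^3 + u^4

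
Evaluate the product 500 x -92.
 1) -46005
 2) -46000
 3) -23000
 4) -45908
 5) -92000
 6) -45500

500 * -92 = -46000
2) -46000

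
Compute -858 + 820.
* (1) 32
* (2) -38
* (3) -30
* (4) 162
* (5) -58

-858 + 820 = -38
2) -38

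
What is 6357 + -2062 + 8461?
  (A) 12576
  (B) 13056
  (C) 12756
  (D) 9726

First: 6357 + -2062 = 4295
Then: 4295 + 8461 = 12756
C) 12756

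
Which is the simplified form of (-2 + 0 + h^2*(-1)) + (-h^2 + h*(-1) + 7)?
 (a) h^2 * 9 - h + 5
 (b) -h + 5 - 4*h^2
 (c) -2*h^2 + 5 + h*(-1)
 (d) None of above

Adding the polynomials and combining like terms:
(-2 + 0 + h^2*(-1)) + (-h^2 + h*(-1) + 7)
= -2*h^2 + 5 + h*(-1)
c) -2*h^2 + 5 + h*(-1)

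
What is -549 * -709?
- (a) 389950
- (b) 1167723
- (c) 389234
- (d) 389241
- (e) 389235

-549 * -709 = 389241
d) 389241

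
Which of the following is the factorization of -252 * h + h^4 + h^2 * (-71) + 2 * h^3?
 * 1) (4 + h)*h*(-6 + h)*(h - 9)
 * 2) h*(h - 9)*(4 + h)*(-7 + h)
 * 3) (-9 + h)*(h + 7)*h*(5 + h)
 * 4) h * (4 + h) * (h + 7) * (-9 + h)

We need to factor -252 * h + h^4 + h^2 * (-71) + 2 * h^3.
The factored form is h * (4 + h) * (h + 7) * (-9 + h).
4) h * (4 + h) * (h + 7) * (-9 + h)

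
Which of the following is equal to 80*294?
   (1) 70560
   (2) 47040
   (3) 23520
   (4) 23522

80 * 294 = 23520
3) 23520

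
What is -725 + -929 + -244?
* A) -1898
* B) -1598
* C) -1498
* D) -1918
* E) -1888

First: -725 + -929 = -1654
Then: -1654 + -244 = -1898
A) -1898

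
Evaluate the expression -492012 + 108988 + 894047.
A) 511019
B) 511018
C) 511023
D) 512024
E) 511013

First: -492012 + 108988 = -383024
Then: -383024 + 894047 = 511023
C) 511023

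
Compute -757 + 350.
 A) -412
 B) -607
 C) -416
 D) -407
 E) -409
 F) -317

-757 + 350 = -407
D) -407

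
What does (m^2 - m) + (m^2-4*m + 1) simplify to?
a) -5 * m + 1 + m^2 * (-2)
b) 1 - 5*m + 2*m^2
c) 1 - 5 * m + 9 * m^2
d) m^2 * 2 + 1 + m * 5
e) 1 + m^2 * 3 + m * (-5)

Adding the polynomials and combining like terms:
(m^2 - m) + (m^2 - 4*m + 1)
= 1 - 5*m + 2*m^2
b) 1 - 5*m + 2*m^2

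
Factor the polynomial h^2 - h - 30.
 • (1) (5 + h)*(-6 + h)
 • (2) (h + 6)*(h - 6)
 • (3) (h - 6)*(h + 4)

We need to factor h^2 - h - 30.
The factored form is (5 + h)*(-6 + h).
1) (5 + h)*(-6 + h)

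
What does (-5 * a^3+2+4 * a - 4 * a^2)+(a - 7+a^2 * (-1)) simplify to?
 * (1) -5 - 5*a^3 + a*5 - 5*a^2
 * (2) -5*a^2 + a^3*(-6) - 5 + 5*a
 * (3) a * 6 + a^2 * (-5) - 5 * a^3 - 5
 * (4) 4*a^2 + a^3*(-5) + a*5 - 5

Adding the polynomials and combining like terms:
(-5*a^3 + 2 + 4*a - 4*a^2) + (a - 7 + a^2*(-1))
= -5 - 5*a^3 + a*5 - 5*a^2
1) -5 - 5*a^3 + a*5 - 5*a^2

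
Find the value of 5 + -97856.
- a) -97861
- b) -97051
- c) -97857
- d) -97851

5 + -97856 = -97851
d) -97851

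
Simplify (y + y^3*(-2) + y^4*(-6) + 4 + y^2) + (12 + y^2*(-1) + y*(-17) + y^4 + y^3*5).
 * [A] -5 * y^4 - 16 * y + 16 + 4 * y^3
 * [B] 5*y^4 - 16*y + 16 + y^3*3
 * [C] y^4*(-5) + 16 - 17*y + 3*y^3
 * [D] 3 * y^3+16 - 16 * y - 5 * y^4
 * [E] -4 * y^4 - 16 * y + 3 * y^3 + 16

Adding the polynomials and combining like terms:
(y + y^3*(-2) + y^4*(-6) + 4 + y^2) + (12 + y^2*(-1) + y*(-17) + y^4 + y^3*5)
= 3 * y^3+16 - 16 * y - 5 * y^4
D) 3 * y^3+16 - 16 * y - 5 * y^4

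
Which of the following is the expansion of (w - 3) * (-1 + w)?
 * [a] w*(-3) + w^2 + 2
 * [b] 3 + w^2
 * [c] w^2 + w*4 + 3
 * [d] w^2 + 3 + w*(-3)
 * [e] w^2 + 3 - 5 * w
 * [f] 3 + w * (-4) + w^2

Expanding (w - 3) * (-1 + w):
= 3 + w * (-4) + w^2
f) 3 + w * (-4) + w^2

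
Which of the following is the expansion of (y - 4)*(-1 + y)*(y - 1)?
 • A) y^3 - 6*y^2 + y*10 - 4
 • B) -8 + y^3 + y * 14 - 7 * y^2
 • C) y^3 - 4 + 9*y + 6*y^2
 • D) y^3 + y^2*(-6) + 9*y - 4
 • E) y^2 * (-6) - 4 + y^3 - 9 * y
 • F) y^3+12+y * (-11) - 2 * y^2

Expanding (y - 4)*(-1 + y)*(y - 1):
= y^3 + y^2*(-6) + 9*y - 4
D) y^3 + y^2*(-6) + 9*y - 4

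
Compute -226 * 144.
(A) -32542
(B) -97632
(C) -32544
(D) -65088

-226 * 144 = -32544
C) -32544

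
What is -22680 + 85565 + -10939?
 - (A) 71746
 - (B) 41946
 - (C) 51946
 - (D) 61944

First: -22680 + 85565 = 62885
Then: 62885 + -10939 = 51946
C) 51946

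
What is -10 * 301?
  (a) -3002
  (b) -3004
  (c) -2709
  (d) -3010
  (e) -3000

-10 * 301 = -3010
d) -3010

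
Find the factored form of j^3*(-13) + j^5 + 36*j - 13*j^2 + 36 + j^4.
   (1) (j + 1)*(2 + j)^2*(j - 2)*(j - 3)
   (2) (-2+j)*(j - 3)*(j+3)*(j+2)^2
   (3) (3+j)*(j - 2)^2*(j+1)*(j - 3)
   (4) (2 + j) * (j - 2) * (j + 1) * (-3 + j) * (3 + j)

We need to factor j^3*(-13) + j^5 + 36*j - 13*j^2 + 36 + j^4.
The factored form is (2 + j) * (j - 2) * (j + 1) * (-3 + j) * (3 + j).
4) (2 + j) * (j - 2) * (j + 1) * (-3 + j) * (3 + j)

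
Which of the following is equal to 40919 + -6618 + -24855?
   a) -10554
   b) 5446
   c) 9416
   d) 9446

First: 40919 + -6618 = 34301
Then: 34301 + -24855 = 9446
d) 9446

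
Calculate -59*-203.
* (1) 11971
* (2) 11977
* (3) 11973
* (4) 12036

-59 * -203 = 11977
2) 11977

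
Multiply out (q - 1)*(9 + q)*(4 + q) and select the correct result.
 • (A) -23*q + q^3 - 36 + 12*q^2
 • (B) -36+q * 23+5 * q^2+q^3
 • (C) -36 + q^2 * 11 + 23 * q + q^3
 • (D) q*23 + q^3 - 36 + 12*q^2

Expanding (q - 1)*(9 + q)*(4 + q):
= q*23 + q^3 - 36 + 12*q^2
D) q*23 + q^3 - 36 + 12*q^2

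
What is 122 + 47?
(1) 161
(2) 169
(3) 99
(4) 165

122 + 47 = 169
2) 169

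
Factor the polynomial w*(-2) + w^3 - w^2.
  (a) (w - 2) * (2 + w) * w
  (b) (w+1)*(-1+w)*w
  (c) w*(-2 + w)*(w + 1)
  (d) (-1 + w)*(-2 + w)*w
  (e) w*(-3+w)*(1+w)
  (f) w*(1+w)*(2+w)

We need to factor w*(-2) + w^3 - w^2.
The factored form is w*(-2 + w)*(w + 1).
c) w*(-2 + w)*(w + 1)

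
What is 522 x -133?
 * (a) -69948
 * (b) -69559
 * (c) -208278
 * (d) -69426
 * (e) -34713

522 * -133 = -69426
d) -69426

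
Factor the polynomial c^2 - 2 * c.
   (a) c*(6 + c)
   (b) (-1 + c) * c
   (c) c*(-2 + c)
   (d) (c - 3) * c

We need to factor c^2 - 2 * c.
The factored form is c*(-2 + c).
c) c*(-2 + c)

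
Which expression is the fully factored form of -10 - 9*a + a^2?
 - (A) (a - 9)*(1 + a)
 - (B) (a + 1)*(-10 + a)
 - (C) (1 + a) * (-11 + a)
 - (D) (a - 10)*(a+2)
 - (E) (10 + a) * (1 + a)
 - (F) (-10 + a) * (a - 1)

We need to factor -10 - 9*a + a^2.
The factored form is (a + 1)*(-10 + a).
B) (a + 1)*(-10 + a)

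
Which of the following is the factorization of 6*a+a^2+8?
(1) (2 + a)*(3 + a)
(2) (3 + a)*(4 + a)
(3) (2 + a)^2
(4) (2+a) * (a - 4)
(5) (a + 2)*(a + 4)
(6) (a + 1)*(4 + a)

We need to factor 6*a+a^2+8.
The factored form is (a + 2)*(a + 4).
5) (a + 2)*(a + 4)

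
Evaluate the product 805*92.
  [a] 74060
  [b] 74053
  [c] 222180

805 * 92 = 74060
a) 74060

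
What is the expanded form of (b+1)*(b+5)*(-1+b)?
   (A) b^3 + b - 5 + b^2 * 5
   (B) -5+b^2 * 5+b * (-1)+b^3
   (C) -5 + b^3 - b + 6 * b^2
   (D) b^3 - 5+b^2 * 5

Expanding (b+1)*(b+5)*(-1+b):
= -5+b^2 * 5+b * (-1)+b^3
B) -5+b^2 * 5+b * (-1)+b^3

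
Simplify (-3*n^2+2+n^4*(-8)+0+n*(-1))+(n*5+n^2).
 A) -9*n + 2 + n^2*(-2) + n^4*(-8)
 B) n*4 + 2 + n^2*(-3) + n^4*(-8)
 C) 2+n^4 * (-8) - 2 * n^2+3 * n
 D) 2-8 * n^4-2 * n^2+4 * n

Adding the polynomials and combining like terms:
(-3*n^2 + 2 + n^4*(-8) + 0 + n*(-1)) + (n*5 + n^2)
= 2-8 * n^4-2 * n^2+4 * n
D) 2-8 * n^4-2 * n^2+4 * n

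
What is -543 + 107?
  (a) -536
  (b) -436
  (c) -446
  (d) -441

-543 + 107 = -436
b) -436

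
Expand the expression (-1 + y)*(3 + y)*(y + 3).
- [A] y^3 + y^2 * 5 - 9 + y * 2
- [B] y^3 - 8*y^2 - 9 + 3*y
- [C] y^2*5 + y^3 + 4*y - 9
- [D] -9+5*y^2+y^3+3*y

Expanding (-1 + y)*(3 + y)*(y + 3):
= -9+5*y^2+y^3+3*y
D) -9+5*y^2+y^3+3*y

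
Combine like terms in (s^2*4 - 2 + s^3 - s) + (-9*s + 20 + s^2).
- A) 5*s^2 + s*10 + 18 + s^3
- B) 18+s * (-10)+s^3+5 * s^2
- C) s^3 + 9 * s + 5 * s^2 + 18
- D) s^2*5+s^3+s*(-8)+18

Adding the polynomials and combining like terms:
(s^2*4 - 2 + s^3 - s) + (-9*s + 20 + s^2)
= 18+s * (-10)+s^3+5 * s^2
B) 18+s * (-10)+s^3+5 * s^2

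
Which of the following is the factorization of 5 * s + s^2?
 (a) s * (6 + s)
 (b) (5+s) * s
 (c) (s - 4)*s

We need to factor 5 * s + s^2.
The factored form is (5+s) * s.
b) (5+s) * s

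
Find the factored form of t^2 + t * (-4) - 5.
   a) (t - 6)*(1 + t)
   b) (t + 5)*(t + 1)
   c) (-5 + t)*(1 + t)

We need to factor t^2 + t * (-4) - 5.
The factored form is (-5 + t)*(1 + t).
c) (-5 + t)*(1 + t)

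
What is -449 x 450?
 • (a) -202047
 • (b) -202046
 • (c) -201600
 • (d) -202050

-449 * 450 = -202050
d) -202050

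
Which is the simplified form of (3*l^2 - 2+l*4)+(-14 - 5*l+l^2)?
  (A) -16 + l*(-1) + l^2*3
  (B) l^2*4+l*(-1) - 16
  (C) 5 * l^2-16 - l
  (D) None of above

Adding the polynomials and combining like terms:
(3*l^2 - 2 + l*4) + (-14 - 5*l + l^2)
= l^2*4+l*(-1) - 16
B) l^2*4+l*(-1) - 16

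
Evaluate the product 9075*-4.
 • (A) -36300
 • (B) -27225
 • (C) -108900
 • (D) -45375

9075 * -4 = -36300
A) -36300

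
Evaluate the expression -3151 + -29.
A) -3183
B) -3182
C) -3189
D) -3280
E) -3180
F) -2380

-3151 + -29 = -3180
E) -3180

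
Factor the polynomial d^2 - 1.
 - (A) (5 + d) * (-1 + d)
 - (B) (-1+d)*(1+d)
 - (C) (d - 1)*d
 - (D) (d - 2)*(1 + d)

We need to factor d^2 - 1.
The factored form is (-1+d)*(1+d).
B) (-1+d)*(1+d)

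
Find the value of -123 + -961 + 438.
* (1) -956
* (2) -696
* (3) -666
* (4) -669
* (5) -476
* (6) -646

First: -123 + -961 = -1084
Then: -1084 + 438 = -646
6) -646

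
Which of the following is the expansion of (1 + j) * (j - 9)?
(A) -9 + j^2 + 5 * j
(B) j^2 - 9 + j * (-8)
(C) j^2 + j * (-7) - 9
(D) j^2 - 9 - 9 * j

Expanding (1 + j) * (j - 9):
= j^2 - 9 + j * (-8)
B) j^2 - 9 + j * (-8)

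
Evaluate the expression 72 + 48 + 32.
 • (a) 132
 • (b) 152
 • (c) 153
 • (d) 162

First: 72 + 48 = 120
Then: 120 + 32 = 152
b) 152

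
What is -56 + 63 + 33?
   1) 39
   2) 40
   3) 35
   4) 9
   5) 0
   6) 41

First: -56 + 63 = 7
Then: 7 + 33 = 40
2) 40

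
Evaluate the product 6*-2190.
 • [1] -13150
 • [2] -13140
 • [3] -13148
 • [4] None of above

6 * -2190 = -13140
2) -13140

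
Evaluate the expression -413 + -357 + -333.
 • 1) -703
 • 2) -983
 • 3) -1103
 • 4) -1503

First: -413 + -357 = -770
Then: -770 + -333 = -1103
3) -1103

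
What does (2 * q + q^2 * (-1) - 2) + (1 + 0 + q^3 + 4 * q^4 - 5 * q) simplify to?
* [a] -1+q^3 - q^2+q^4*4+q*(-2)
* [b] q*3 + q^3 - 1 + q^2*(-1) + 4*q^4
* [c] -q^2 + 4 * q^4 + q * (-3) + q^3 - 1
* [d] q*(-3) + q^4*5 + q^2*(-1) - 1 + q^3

Adding the polynomials and combining like terms:
(2*q + q^2*(-1) - 2) + (1 + 0 + q^3 + 4*q^4 - 5*q)
= -q^2 + 4 * q^4 + q * (-3) + q^3 - 1
c) -q^2 + 4 * q^4 + q * (-3) + q^3 - 1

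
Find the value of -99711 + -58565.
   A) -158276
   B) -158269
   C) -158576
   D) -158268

-99711 + -58565 = -158276
A) -158276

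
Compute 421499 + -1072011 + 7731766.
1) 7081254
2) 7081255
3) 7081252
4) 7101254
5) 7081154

First: 421499 + -1072011 = -650512
Then: -650512 + 7731766 = 7081254
1) 7081254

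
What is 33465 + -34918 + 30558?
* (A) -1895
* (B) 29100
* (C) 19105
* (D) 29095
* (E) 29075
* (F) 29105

First: 33465 + -34918 = -1453
Then: -1453 + 30558 = 29105
F) 29105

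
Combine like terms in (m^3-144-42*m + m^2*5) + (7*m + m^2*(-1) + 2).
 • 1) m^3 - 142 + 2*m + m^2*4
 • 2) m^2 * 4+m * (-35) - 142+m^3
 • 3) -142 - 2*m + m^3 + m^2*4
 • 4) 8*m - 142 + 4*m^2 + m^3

Adding the polynomials and combining like terms:
(m^3 - 144 - 42*m + m^2*5) + (7*m + m^2*(-1) + 2)
= m^2 * 4+m * (-35) - 142+m^3
2) m^2 * 4+m * (-35) - 142+m^3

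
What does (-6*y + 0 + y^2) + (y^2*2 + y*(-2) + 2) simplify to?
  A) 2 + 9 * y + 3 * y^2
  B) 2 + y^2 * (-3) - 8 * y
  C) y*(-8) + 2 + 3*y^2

Adding the polynomials and combining like terms:
(-6*y + 0 + y^2) + (y^2*2 + y*(-2) + 2)
= y*(-8) + 2 + 3*y^2
C) y*(-8) + 2 + 3*y^2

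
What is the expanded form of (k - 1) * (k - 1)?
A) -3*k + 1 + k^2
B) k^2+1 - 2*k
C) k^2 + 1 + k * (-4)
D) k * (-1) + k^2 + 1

Expanding (k - 1) * (k - 1):
= k^2+1 - 2*k
B) k^2+1 - 2*k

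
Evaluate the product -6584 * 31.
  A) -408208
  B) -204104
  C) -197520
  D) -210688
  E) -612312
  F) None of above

-6584 * 31 = -204104
B) -204104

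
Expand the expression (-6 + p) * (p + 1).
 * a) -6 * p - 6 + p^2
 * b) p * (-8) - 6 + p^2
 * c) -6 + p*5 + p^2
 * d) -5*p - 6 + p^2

Expanding (-6 + p) * (p + 1):
= -5*p - 6 + p^2
d) -5*p - 6 + p^2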